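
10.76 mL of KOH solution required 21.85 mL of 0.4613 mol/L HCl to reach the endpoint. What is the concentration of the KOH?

n(HCl) delivered = 0.4613 x 0.02185 = 0.01008 mol.
For a 1:1 reaction, n(KOH) = 0.01008 mol.
[KOH] = 0.01008 mol / 0.01076 L = 0.937 M.

0.937 M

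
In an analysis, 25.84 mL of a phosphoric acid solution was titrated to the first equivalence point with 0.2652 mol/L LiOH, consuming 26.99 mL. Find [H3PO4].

n(LiOH) = 0.2652 x 0.02699 = 0.007158 mol.
At the first equivalence point, 1 mol OH^- react per mol H3PO4, so n(H3PO4) = 0.007158 / 1 = 0.007158 mol.
[H3PO4] = 0.007158 / 0.02584 L = 0.277 M.

0.277 M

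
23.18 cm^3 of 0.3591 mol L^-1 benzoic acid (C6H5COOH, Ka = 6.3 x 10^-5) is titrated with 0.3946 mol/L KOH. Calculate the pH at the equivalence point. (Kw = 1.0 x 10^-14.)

n(C6H5COOH) = 0.3591 x 0.02318 = 0.008324 mol; V(KOH) at equivalence = 0.008324/0.3946 = 0.02109 L.
At equivalence all the acid is converted to C6H5COO-; total volume = 0.02318 + 0.02109 = 0.04427 L, so [C6H5COO-] = 0.008324/0.04427 = 0.1880 M.
Kb = Kw/Ka = 1.0e-14 / 6.3 x 10^-5 = 1.59e-10.
[OH^-] = sqrt(Kb x [C6H5COO-]) = sqrt(1.59e-10 x 0.1880) = 5.46e-6 M.
pOH = 5.26, so pH = 14.00 - 5.26 = 8.74.

8.74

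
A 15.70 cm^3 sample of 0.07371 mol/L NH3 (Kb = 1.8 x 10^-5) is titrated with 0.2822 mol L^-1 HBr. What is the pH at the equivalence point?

n(NH3) = 0.07371 x 0.01570 = 0.001157 mol; V(HBr) at equivalence = 0.001157/0.2822 = 0.004101 L.
At equivalence the base is fully converted to NH4+; total volume = 0.01980 L, so [NH4+] = 0.001157/0.01980 = 0.05844 M.
Ka(NH4+) = Kw/Kb = 1.0e-14 / 1.8 x 10^-5 = 5.56e-10.
[H^+] = sqrt(Ka x [NH4+]) = sqrt(5.56e-10 x 0.05844) = 5.70e-6 M.
pH = -log(5.70e-6) = 5.24.

5.24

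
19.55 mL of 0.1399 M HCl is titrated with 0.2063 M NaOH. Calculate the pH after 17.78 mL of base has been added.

n(acid) = 0.1399 x 0.01955 = 0.002735 mol; n(NaOH) added = 0.2063 x 0.01778 = 0.003668 mol.
Base is in excess by 0.003668 - 0.002735 = 0.0009330 mol in a total volume of 0.03733 L.
[OH^-] = 0.0009330/0.03733 = 0.02499 M, so pOH = 1.60 and pH = 14.00 - 1.60 = 12.40.

12.40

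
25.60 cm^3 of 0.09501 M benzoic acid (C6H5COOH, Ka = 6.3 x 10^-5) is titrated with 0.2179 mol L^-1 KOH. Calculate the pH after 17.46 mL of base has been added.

n(acid) = 0.09501 x 0.02560 = 0.002432 mol; n(KOH) added = 0.2179 x 0.01746 = 0.003805 mol.
Base is in excess by 0.003805 - 0.002432 = 0.001372 mol in a total volume of 0.04306 L.
[OH^-] = 0.001372/0.04306 = 0.03187 M, so pOH = 1.50 and pH = 14.00 - 1.50 = 12.50.

12.50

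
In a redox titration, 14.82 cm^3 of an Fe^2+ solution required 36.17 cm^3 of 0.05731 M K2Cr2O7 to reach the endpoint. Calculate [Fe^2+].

0.839 M

n(K2Cr2O7) = 0.05731 x 0.03617 = 0.002073 mol.
From the balanced equation, 1 mol K2Cr2O7 reacts with 6 mol Fe^2+, so n(Fe^2+) = 0.002073 x 6/1 = 0.01244 mol.
[Fe^2+] = 0.01244 / 0.01482 L = 0.839 M.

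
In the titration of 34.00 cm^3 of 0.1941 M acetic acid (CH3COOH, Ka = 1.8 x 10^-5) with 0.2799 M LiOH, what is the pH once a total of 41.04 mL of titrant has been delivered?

12.81

n(acid) = 0.1941 x 0.03400 = 0.006599 mol; n(LiOH) added = 0.2799 x 0.04104 = 0.01149 mol.
Base is in excess by 0.01149 - 0.006599 = 0.004888 mol in a total volume of 0.07504 L.
[OH^-] = 0.004888/0.07504 = 0.06513 M, so pOH = 1.19 and pH = 14.00 - 1.19 = 12.81.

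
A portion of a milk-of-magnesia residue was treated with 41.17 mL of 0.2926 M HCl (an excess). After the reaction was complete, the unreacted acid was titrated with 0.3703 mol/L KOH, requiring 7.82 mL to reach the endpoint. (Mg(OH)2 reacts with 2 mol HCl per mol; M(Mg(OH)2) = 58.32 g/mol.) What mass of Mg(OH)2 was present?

0.267 g

Total n(HCl) added = 0.2926 x 0.04117 = 0.01205 mol.
n(KOH) used = 0.3703 x 0.007820 = 0.002896 mol, which equals the excess n(HCl).
So n(HCl) consumed by the sample = 0.01205 - 0.002896 = 0.009151 mol.
n(Mg(OH)2) = 0.009151 / 2 = 0.004575 mol.
mass = 0.004575 mol x 58.32 g/mol = 0.267 g.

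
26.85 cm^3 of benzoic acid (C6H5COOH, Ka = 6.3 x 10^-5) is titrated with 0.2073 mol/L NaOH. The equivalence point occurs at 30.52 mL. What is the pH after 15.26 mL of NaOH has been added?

4.20

15.26 mL is exactly half the equivalence volume (30.52/2), i.e. the half-equivalence point.
There, n(HA) = n(A^-), so pH = pKa = -log(6.3 x 10^-5) = 4.20.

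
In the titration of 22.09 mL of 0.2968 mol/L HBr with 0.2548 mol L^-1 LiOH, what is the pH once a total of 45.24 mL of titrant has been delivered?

12.87

n(acid) = 0.2968 x 0.02209 = 0.006556 mol; n(LiOH) added = 0.2548 x 0.04524 = 0.01153 mol.
Base is in excess by 0.01153 - 0.006556 = 0.004971 mol in a total volume of 0.06733 L.
[OH^-] = 0.004971/0.06733 = 0.07383 M, so pOH = 1.13 and pH = 14.00 - 1.13 = 12.87.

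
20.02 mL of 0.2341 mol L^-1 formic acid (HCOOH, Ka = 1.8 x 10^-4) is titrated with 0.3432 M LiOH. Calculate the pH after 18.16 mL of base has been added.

n(acid) = 0.2341 x 0.02002 = 0.004687 mol; n(LiOH) added = 0.3432 x 0.01816 = 0.006233 mol.
Base is in excess by 0.006233 - 0.004687 = 0.001546 mol in a total volume of 0.03818 L.
[OH^-] = 0.001546/0.03818 = 0.04049 M, so pOH = 1.39 and pH = 14.00 - 1.39 = 12.61.

12.61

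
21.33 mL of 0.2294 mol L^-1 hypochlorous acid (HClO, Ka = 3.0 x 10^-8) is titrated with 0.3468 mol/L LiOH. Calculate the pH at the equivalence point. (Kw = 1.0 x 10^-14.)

n(HClO) = 0.2294 x 0.02133 = 0.004893 mol; V(LiOH) at equivalence = 0.004893/0.3468 = 0.01411 L.
At equivalence all the acid is converted to ClO-; total volume = 0.02133 + 0.01411 = 0.03544 L, so [ClO-] = 0.004893/0.03544 = 0.1381 M.
Kb = Kw/Ka = 1.0e-14 / 3.0 x 10^-8 = 3.33e-7.
[OH^-] = sqrt(Kb x [ClO-]) = sqrt(3.33e-7 x 0.1381) = 0.000215 M.
pOH = 3.67, so pH = 14.00 - 3.67 = 10.33.

10.33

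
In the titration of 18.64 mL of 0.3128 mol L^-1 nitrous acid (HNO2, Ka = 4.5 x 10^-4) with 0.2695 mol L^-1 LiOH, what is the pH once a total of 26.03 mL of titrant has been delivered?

12.42

n(acid) = 0.3128 x 0.01864 = 0.005831 mol; n(LiOH) added = 0.2695 x 0.02603 = 0.007015 mol.
Base is in excess by 0.007015 - 0.005831 = 0.001184 mol in a total volume of 0.04467 L.
[OH^-] = 0.001184/0.04467 = 0.02652 M, so pOH = 1.58 and pH = 14.00 - 1.58 = 12.42.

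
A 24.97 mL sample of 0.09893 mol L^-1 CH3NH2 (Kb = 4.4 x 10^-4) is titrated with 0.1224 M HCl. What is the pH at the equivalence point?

5.95

n(CH3NH2) = 0.09893 x 0.02497 = 0.002470 mol; V(HCl) at equivalence = 0.002470/0.1224 = 0.02018 L.
At equivalence the base is fully converted to CH3NH3+; total volume = 0.04515 L, so [CH3NH3+] = 0.002470/0.04515 = 0.05471 M.
Ka(CH3NH3+) = Kw/Kb = 1.0e-14 / 4.4 x 10^-4 = 2.27e-11.
[H^+] = sqrt(Ka x [CH3NH3+]) = sqrt(2.27e-11 x 0.05471) = 1.12e-6 M.
pH = -log(1.12e-6) = 5.95.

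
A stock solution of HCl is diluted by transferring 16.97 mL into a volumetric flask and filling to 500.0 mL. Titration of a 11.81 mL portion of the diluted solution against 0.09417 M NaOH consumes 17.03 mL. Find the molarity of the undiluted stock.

4.00 M

n(NaOH) = 0.09417 x 0.01703 = 0.001604 mol.
n(HCl) in the aliquot = 0.001604 mol.
[diluted HCl] = 0.001604 / 0.01181 = 0.1358 M.
Dilution factor = 500.0/16.97 = 29.46, so [stock] = 0.1358 x 29.46 = 4.00 M.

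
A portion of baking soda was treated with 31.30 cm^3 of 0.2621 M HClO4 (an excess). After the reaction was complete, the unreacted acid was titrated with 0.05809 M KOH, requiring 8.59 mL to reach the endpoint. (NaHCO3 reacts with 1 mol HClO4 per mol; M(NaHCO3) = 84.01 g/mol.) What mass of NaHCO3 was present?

0.647 g

Total n(HClO4) added = 0.2621 x 0.03130 = 0.008204 mol.
n(KOH) used = 0.05809 x 0.008590 = 0.0004990 mol, which equals the excess n(HClO4).
So n(HClO4) consumed by the sample = 0.008204 - 0.0004990 = 0.007705 mol.
n(NaHCO3) = 0.007705 / 1 = 0.007705 mol.
mass = 0.007705 mol x 84.01 g/mol = 0.647 g.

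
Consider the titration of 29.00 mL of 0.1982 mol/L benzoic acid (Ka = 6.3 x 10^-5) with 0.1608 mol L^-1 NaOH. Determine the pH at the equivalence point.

n(C6H5COOH) = 0.1982 x 0.02900 = 0.005748 mol; V(NaOH) at equivalence = 0.005748/0.1608 = 0.03575 L.
At equivalence all the acid is converted to C6H5COO-; total volume = 0.02900 + 0.03575 = 0.06475 L, so [C6H5COO-] = 0.005748/0.06475 = 0.08878 M.
Kb = Kw/Ka = 1.0e-14 / 6.3 x 10^-5 = 1.59e-10.
[OH^-] = sqrt(Kb x [C6H5COO-]) = sqrt(1.59e-10 x 0.08878) = 3.75e-6 M.
pOH = 5.43, so pH = 14.00 - 5.43 = 8.57.

8.57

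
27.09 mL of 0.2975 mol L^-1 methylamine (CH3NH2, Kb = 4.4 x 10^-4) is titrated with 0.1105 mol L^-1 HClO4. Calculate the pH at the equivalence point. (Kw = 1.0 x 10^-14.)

5.87

n(CH3NH2) = 0.2975 x 0.02709 = 0.008059 mol; V(HClO4) at equivalence = 0.008059/0.1105 = 0.07293 L.
At equivalence the base is fully converted to CH3NH3+; total volume = 0.1000 L, so [CH3NH3+] = 0.008059/0.1000 = 0.08057 M.
Ka(CH3NH3+) = Kw/Kb = 1.0e-14 / 4.4 x 10^-4 = 2.27e-11.
[H^+] = sqrt(Ka x [CH3NH3+]) = sqrt(2.27e-11 x 0.08057) = 1.35e-6 M.
pH = -log(1.35e-6) = 5.87.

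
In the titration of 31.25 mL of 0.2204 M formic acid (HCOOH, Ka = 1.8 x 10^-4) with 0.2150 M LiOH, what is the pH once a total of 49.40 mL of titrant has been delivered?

n(acid) = 0.2204 x 0.03125 = 0.006888 mol; n(LiOH) added = 0.2150 x 0.04940 = 0.01062 mol.
Base is in excess by 0.01062 - 0.006888 = 0.003733 mol in a total volume of 0.08065 L.
[OH^-] = 0.003733/0.08065 = 0.04629 M, so pOH = 1.33 and pH = 14.00 - 1.33 = 12.67.

12.67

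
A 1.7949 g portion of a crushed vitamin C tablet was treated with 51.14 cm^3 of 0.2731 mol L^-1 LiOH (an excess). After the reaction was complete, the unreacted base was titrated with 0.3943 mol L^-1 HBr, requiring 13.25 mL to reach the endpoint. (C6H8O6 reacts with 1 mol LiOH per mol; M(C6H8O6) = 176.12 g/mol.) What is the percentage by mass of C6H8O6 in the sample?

85.8%

Total n(LiOH) added = 0.2731 x 0.05114 = 0.01397 mol.
n(HBr) used = 0.3943 x 0.01325 = 0.005224 mol, which equals the excess n(LiOH).
So n(LiOH) consumed by the sample = 0.01397 - 0.005224 = 0.008742 mol.
n(C6H8O6) = 0.008742 / 1 = 0.008742 mol.
mass C6H8O6 = 0.008742 x 176.12 = 1.540 g, so %C6H8O6 = 1.540/1.7949 x 100 = 85.8%.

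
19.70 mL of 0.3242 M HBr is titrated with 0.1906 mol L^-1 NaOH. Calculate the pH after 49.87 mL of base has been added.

12.65

n(acid) = 0.3242 x 0.01970 = 0.006387 mol; n(NaOH) added = 0.1906 x 0.04987 = 0.009505 mol.
Base is in excess by 0.009505 - 0.006387 = 0.003118 mol in a total volume of 0.06957 L.
[OH^-] = 0.003118/0.06957 = 0.04483 M, so pOH = 1.35 and pH = 14.00 - 1.35 = 12.65.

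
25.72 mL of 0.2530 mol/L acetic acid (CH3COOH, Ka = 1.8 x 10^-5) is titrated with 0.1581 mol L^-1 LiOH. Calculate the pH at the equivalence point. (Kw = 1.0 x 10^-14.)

n(CH3COOH) = 0.2530 x 0.02572 = 0.006507 mol; V(LiOH) at equivalence = 0.006507/0.1581 = 0.04116 L.
At equivalence all the acid is converted to CH3COO-; total volume = 0.02572 + 0.04116 = 0.06688 L, so [CH3COO-] = 0.006507/0.06688 = 0.09730 M.
Kb = Kw/Ka = 1.0e-14 / 1.8 x 10^-5 = 5.56e-10.
[OH^-] = sqrt(Kb x [CH3COO-]) = sqrt(5.56e-10 x 0.09730) = 7.35e-6 M.
pOH = 5.13, so pH = 14.00 - 5.13 = 8.87.

8.87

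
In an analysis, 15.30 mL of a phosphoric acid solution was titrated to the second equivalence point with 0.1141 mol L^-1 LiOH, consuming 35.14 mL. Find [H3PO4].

0.131 M

n(LiOH) = 0.1141 x 0.03514 = 0.004009 mol.
At the second equivalence point, 2 mol OH^- react per mol H3PO4, so n(H3PO4) = 0.004009 / 2 = 0.002005 mol.
[H3PO4] = 0.002005 / 0.01530 L = 0.131 M.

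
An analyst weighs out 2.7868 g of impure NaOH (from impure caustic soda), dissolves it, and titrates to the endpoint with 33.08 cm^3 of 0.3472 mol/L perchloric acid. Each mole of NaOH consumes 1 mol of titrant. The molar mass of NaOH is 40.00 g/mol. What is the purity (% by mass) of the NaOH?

16.5%

n(HClO4) = 0.3472 x 0.03308 = 0.01149 mol.
n(NaOH) = 0.01149 / 1 = 0.01149 mol.
mass of NaOH = 0.01149 x 40.00 = 0.4594 g.
% purity = 0.4594 / 2.7868 x 100 = 16.5%.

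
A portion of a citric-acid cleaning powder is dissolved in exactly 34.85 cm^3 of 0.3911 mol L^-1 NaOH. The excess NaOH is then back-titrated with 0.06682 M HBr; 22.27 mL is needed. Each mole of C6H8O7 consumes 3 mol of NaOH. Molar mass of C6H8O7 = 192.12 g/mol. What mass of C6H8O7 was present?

0.778 g

Total n(NaOH) added = 0.3911 x 0.03485 = 0.01363 mol.
n(HBr) used = 0.06682 x 0.02227 = 0.001488 mol, which equals the excess n(NaOH).
So n(NaOH) consumed by the sample = 0.01363 - 0.001488 = 0.01214 mol.
n(C6H8O7) = 0.01214 / 3 = 0.004047 mol.
mass = 0.004047 mol x 192.12 g/mol = 0.778 g.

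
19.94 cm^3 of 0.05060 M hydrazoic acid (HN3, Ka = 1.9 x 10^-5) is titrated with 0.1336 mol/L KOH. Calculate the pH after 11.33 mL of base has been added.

n(acid) = 0.05060 x 0.01994 = 0.001009 mol; n(KOH) added = 0.1336 x 0.01133 = 0.001514 mol.
Base is in excess by 0.001514 - 0.001009 = 0.0005047 mol in a total volume of 0.03127 L.
[OH^-] = 0.0005047/0.03127 = 0.01614 M, so pOH = 1.79 and pH = 14.00 - 1.79 = 12.21.

12.21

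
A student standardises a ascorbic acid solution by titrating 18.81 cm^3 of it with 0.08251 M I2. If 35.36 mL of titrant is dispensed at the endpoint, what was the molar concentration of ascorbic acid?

n(I2) = 0.08251 x 0.03536 = 0.002918 mol.
From the balanced equation, 1 mol I2 reacts with 1 mol ascorbic acid, so n(ascorbic acid) = 0.002918 x 1/1 = 0.002918 mol.
[ascorbic acid] = 0.002918 / 0.01881 L = 0.155 M.

0.155 M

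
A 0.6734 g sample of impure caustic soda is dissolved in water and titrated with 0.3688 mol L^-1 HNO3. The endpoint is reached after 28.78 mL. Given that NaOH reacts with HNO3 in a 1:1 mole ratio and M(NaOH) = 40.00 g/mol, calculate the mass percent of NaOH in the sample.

n(HNO3) = 0.3688 x 0.02878 = 0.01061 mol.
n(NaOH) = 0.01061 / 1 = 0.01061 mol.
mass of NaOH = 0.01061 x 40.00 = 0.4246 g.
% purity = 0.4246 / 0.6734 x 100 = 63.0%.

63.0%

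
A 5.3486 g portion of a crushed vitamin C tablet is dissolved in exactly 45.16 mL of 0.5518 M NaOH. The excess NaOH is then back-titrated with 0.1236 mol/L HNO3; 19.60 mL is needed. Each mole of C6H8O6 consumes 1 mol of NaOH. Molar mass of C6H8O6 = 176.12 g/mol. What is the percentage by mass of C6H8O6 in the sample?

Total n(NaOH) added = 0.5518 x 0.04516 = 0.02492 mol.
n(HNO3) used = 0.1236 x 0.01960 = 0.002423 mol, which equals the excess n(NaOH).
So n(NaOH) consumed by the sample = 0.02492 - 0.002423 = 0.02250 mol.
n(C6H8O6) = 0.02250 / 1 = 0.02250 mol.
mass C6H8O6 = 0.02250 x 176.12 = 3.962 g, so %C6H8O6 = 3.962/5.3486 x 100 = 74.1%.

74.1%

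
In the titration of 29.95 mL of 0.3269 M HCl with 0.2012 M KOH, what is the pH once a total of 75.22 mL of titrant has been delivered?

n(acid) = 0.3269 x 0.02995 = 0.009791 mol; n(KOH) added = 0.2012 x 0.07522 = 0.01513 mol.
Base is in excess by 0.01513 - 0.009791 = 0.005344 mol in a total volume of 0.1052 L.
[OH^-] = 0.005344/0.1052 = 0.05081 M, so pOH = 1.29 and pH = 14.00 - 1.29 = 12.71.

12.71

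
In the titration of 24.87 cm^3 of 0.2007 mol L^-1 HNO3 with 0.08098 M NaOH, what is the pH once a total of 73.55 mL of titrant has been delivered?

n(acid) = 0.2007 x 0.02487 = 0.004991 mol; n(NaOH) added = 0.08098 x 0.07355 = 0.005956 mol.
Base is in excess by 0.005956 - 0.004991 = 0.0009647 mol in a total volume of 0.09842 L.
[OH^-] = 0.0009647/0.09842 = 0.009802 M, so pOH = 2.01 and pH = 14.00 - 2.01 = 11.99.

11.99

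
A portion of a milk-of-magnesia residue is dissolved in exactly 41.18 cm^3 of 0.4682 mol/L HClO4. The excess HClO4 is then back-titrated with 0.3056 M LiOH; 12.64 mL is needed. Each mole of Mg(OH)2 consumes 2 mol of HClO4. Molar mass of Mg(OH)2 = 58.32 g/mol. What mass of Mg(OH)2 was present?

0.450 g

Total n(HClO4) added = 0.4682 x 0.04118 = 0.01928 mol.
n(LiOH) used = 0.3056 x 0.01264 = 0.003863 mol, which equals the excess n(HClO4).
So n(HClO4) consumed by the sample = 0.01928 - 0.003863 = 0.01542 mol.
n(Mg(OH)2) = 0.01542 / 2 = 0.007709 mol.
mass = 0.007709 mol x 58.32 g/mol = 0.450 g.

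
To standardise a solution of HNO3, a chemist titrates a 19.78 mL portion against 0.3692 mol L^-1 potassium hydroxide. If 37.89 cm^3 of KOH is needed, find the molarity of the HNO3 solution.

0.707 M

n(KOH) delivered = 0.3692 x 0.03789 = 0.01399 mol.
For a 1:1 reaction, n(HNO3) = 0.01399 mol.
[HNO3] = 0.01399 mol / 0.01978 L = 0.707 M.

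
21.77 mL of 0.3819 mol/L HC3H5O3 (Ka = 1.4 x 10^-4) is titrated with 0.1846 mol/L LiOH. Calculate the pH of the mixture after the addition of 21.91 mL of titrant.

Initial n(HC3H5O3) = 0.3819 x 0.02177 = 0.008314 mol.
n(LiOH) added = 0.1846 x 0.02191 = 0.004045 mol, converting that many moles of HC3H5O3 to C3H5O3-.
Remaining n(HC3H5O3) = 0.004269 mol; n(C3H5O3-) = 0.004045 mol.
By Henderson-Hasselbalch, pH = pKa + log([A^-]/[HA]) = 3.85 + log(0.004045/0.004269) = 3.85 + (-0.02) = 3.83.

3.83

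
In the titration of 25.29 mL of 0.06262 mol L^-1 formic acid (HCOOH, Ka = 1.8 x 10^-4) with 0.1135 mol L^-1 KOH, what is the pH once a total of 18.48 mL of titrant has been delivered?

n(acid) = 0.06262 x 0.02529 = 0.001584 mol; n(KOH) added = 0.1135 x 0.01848 = 0.002097 mol.
Base is in excess by 0.002097 - 0.001584 = 0.0005138 mol in a total volume of 0.04377 L.
[OH^-] = 0.0005138/0.04377 = 0.01174 M, so pOH = 1.93 and pH = 14.00 - 1.93 = 12.07.

12.07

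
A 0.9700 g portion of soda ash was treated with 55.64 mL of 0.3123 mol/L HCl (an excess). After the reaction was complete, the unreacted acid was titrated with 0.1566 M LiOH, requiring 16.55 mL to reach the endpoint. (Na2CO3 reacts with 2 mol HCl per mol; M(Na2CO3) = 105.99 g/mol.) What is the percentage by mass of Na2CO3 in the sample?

Total n(HCl) added = 0.3123 x 0.05564 = 0.01738 mol.
n(LiOH) used = 0.1566 x 0.01655 = 0.002592 mol, which equals the excess n(HCl).
So n(HCl) consumed by the sample = 0.01738 - 0.002592 = 0.01478 mol.
n(Na2CO3) = 0.01478 / 2 = 0.007392 mol.
mass Na2CO3 = 0.007392 x 105.99 = 0.7835 g, so %Na2CO3 = 0.7835/0.9700 x 100 = 80.8%.

80.8%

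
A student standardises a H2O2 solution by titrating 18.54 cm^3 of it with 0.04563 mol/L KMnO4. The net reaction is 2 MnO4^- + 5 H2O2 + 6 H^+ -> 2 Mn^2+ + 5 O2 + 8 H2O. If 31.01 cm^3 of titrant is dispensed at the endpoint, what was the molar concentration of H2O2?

n(KMnO4) = 0.04563 x 0.03101 = 0.001415 mol.
From the balanced equation, 2 mol KMnO4 reacts with 5 mol H2O2, so n(H2O2) = 0.001415 x 5/2 = 0.003537 mol.
[H2O2] = 0.003537 / 0.01854 L = 0.191 M.

0.191 M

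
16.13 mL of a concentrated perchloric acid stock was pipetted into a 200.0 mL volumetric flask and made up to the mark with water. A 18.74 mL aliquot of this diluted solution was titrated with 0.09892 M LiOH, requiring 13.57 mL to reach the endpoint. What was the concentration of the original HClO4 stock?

n(LiOH) = 0.09892 x 0.01357 = 0.001342 mol.
n(HClO4) in the aliquot = 0.001342 mol.
[diluted HClO4] = 0.001342 / 0.01874 = 0.07163 M.
Dilution factor = 200.0/16.13 = 12.40, so [stock] = 0.07163 x 12.40 = 0.888 M.

0.888 M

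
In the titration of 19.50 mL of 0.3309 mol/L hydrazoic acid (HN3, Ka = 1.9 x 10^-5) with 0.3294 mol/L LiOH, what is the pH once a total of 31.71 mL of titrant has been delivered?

n(acid) = 0.3309 x 0.01950 = 0.006453 mol; n(LiOH) added = 0.3294 x 0.03171 = 0.01045 mol.
Base is in excess by 0.01045 - 0.006453 = 0.003993 mol in a total volume of 0.05121 L.
[OH^-] = 0.003993/0.05121 = 0.07797 M, so pOH = 1.11 and pH = 14.00 - 1.11 = 12.89.

12.89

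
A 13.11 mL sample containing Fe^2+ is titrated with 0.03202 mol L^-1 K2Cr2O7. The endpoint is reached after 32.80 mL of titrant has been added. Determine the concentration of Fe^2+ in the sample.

n(K2Cr2O7) = 0.03202 x 0.03280 = 0.001050 mol.
From the balanced equation, 1 mol K2Cr2O7 reacts with 6 mol Fe^2+, so n(Fe^2+) = 0.001050 x 6/1 = 0.006302 mol.
[Fe^2+] = 0.006302 / 0.01311 L = 0.481 M.

0.481 M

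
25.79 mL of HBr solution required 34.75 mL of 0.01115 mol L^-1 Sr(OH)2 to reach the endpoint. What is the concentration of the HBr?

0.0300 M

n(Sr(OH)2) delivered = 0.01115 x 0.03475 = 0.0003875 mol.
The reaction is 2 HBr + 1 Sr(OH)2, so n(HBr) = 0.0003875 x 2/1 = 0.0007749 mol.
[HBr] = 0.0007749 mol / 0.02579 L = 0.0300 M.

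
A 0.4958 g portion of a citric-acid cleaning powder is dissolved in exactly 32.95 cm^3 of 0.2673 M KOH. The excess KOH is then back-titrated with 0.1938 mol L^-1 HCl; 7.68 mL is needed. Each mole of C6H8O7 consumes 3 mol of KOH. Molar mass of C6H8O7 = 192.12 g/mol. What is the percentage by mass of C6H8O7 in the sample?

Total n(KOH) added = 0.2673 x 0.03295 = 0.008808 mol.
n(HCl) used = 0.1938 x 0.007680 = 0.001488 mol, which equals the excess n(KOH).
So n(KOH) consumed by the sample = 0.008808 - 0.001488 = 0.007319 mol.
n(C6H8O7) = 0.007319 / 3 = 0.002440 mol.
mass C6H8O7 = 0.002440 x 192.12 = 0.4687 g, so %C6H8O7 = 0.4687/0.4958 x 100 = 94.5%.

94.5%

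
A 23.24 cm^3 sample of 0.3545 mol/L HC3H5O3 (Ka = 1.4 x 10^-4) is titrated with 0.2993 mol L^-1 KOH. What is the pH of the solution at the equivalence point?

8.53

n(HC3H5O3) = 0.3545 x 0.02324 = 0.008239 mol; V(KOH) at equivalence = 0.008239/0.2993 = 0.02753 L.
At equivalence all the acid is converted to C3H5O3-; total volume = 0.02324 + 0.02753 = 0.05077 L, so [C3H5O3-] = 0.008239/0.05077 = 0.1623 M.
Kb = Kw/Ka = 1.0e-14 / 1.4 x 10^-4 = 7.14e-11.
[OH^-] = sqrt(Kb x [C3H5O3-]) = sqrt(7.14e-11 x 0.1623) = 3.40e-6 M.
pOH = 5.47, so pH = 14.00 - 5.47 = 8.53.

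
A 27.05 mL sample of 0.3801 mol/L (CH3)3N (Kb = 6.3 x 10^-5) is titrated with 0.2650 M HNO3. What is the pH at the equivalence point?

5.30

n((CH3)3N) = 0.3801 x 0.02705 = 0.01028 mol; V(HNO3) at equivalence = 0.01028/0.2650 = 0.03880 L.
At equivalence the base is fully converted to (CH3)3NH+; total volume = 0.06585 L, so [(CH3)3NH+] = 0.01028/0.06585 = 0.1561 M.
Ka((CH3)3NH+) = Kw/Kb = 1.0e-14 / 6.3 x 10^-5 = 1.59e-10.
[H^+] = sqrt(Ka x [(CH3)3NH+]) = sqrt(1.59e-10 x 0.1561) = 4.98e-6 M.
pH = -log(4.98e-6) = 5.30.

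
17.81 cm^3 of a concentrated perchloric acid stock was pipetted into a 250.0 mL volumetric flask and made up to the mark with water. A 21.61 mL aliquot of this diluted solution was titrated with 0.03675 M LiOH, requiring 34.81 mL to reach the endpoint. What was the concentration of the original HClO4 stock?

0.831 M

n(LiOH) = 0.03675 x 0.03481 = 0.001279 mol.
n(HClO4) in the aliquot = 0.001279 mol.
[diluted HClO4] = 0.001279 / 0.02161 = 0.05920 M.
Dilution factor = 250.0/17.81 = 14.04, so [stock] = 0.05920 x 14.04 = 0.831 M.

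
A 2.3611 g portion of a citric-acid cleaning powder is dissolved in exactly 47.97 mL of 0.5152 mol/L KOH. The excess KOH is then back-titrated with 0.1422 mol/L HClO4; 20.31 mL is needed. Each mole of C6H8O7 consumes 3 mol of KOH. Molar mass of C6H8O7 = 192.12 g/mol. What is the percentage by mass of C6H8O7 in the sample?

Total n(KOH) added = 0.5152 x 0.04797 = 0.02471 mol.
n(HClO4) used = 0.1422 x 0.02031 = 0.002888 mol, which equals the excess n(KOH).
So n(KOH) consumed by the sample = 0.02471 - 0.002888 = 0.02183 mol.
n(C6H8O7) = 0.02183 / 3 = 0.007275 mol.
mass C6H8O7 = 0.007275 x 192.12 = 1.398 g, so %C6H8O7 = 1.398/2.3611 x 100 = 59.2%.

59.2%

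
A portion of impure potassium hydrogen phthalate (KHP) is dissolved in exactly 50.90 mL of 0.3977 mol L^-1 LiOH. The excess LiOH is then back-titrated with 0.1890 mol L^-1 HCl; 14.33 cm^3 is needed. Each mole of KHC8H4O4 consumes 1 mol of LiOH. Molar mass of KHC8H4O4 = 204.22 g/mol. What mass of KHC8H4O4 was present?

Total n(LiOH) added = 0.3977 x 0.05090 = 0.02024 mol.
n(HCl) used = 0.1890 x 0.01433 = 0.002708 mol, which equals the excess n(LiOH).
So n(LiOH) consumed by the sample = 0.02024 - 0.002708 = 0.01753 mol.
n(KHC8H4O4) = 0.01753 / 1 = 0.01753 mol.
mass = 0.01753 mol x 204.22 g/mol = 3.58 g.

3.58 g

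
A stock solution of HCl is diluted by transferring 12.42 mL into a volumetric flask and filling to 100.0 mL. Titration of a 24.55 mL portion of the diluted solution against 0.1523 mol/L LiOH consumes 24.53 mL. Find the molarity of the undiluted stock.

1.23 M

n(LiOH) = 0.1523 x 0.02453 = 0.003736 mol.
n(HCl) in the aliquot = 0.003736 mol.
[diluted HCl] = 0.003736 / 0.02455 = 0.1522 M.
Dilution factor = 100.0/12.42 = 8.052, so [stock] = 0.1522 x 8.052 = 1.23 M.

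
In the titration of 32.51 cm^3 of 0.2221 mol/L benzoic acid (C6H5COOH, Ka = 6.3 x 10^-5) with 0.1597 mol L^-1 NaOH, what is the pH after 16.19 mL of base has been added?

Initial n(C6H5COOH) = 0.2221 x 0.03251 = 0.007220 mol.
n(NaOH) added = 0.1597 x 0.01619 = 0.002586 mol, converting that many moles of C6H5COOH to C6H5COO-.
Remaining n(C6H5COOH) = 0.004635 mol; n(C6H5COO-) = 0.002586 mol.
By Henderson-Hasselbalch, pH = pKa + log([A^-]/[HA]) = 4.20 + log(0.002586/0.004635) = 4.20 + (-0.25) = 3.95.

3.95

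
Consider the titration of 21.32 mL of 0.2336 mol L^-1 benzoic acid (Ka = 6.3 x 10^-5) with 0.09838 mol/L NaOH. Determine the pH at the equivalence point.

n(C6H5COOH) = 0.2336 x 0.02132 = 0.004980 mol; V(NaOH) at equivalence = 0.004980/0.09838 = 0.05062 L.
At equivalence all the acid is converted to C6H5COO-; total volume = 0.02132 + 0.05062 = 0.07194 L, so [C6H5COO-] = 0.004980/0.07194 = 0.06923 M.
Kb = Kw/Ka = 1.0e-14 / 6.3 x 10^-5 = 1.59e-10.
[OH^-] = sqrt(Kb x [C6H5COO-]) = sqrt(1.59e-10 x 0.06923) = 3.31e-6 M.
pOH = 5.48, so pH = 14.00 - 5.48 = 8.52.

8.52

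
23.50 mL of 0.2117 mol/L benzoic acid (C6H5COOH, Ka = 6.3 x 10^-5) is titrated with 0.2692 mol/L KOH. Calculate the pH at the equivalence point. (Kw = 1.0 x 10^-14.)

n(C6H5COOH) = 0.2117 x 0.02350 = 0.004975 mol; V(KOH) at equivalence = 0.004975/0.2692 = 0.01848 L.
At equivalence all the acid is converted to C6H5COO-; total volume = 0.02350 + 0.01848 = 0.04198 L, so [C6H5COO-] = 0.004975/0.04198 = 0.1185 M.
Kb = Kw/Ka = 1.0e-14 / 6.3 x 10^-5 = 1.59e-10.
[OH^-] = sqrt(Kb x [C6H5COO-]) = sqrt(1.59e-10 x 0.1185) = 4.34e-6 M.
pOH = 5.36, so pH = 14.00 - 5.36 = 8.64.

8.64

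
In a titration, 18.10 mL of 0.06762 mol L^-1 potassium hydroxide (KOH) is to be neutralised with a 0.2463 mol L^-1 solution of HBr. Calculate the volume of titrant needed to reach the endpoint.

n(KOH) = 0.06762 mol/L x 0.01810 L = 0.001224 mol.
At equivalence n(HBr) = n(KOH) = 0.001224 mol.
V(HBr) = 0.001224 / 0.2463 = 0.004969 L = 4.97 mL.

4.97 mL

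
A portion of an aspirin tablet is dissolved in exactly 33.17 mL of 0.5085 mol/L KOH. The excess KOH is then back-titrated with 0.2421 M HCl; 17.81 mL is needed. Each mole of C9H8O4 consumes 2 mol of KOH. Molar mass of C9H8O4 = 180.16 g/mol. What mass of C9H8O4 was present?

Total n(KOH) added = 0.5085 x 0.03317 = 0.01687 mol.
n(HCl) used = 0.2421 x 0.01781 = 0.004312 mol, which equals the excess n(KOH).
So n(KOH) consumed by the sample = 0.01687 - 0.004312 = 0.01256 mol.
n(C9H8O4) = 0.01256 / 2 = 0.006278 mol.
mass = 0.006278 mol x 180.16 g/mol = 1.13 g.

1.13 g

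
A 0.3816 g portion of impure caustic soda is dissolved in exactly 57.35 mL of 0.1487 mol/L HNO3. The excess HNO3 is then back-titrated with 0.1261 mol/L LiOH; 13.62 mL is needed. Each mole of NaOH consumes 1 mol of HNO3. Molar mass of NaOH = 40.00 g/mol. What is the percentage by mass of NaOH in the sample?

71.4%

Total n(HNO3) added = 0.1487 x 0.05735 = 0.008528 mol.
n(LiOH) used = 0.1261 x 0.01362 = 0.001717 mol, which equals the excess n(HNO3).
So n(HNO3) consumed by the sample = 0.008528 - 0.001717 = 0.006810 mol.
n(NaOH) = 0.006810 / 1 = 0.006810 mol.
mass NaOH = 0.006810 x 40.00 = 0.2724 g, so %NaOH = 0.2724/0.3816 x 100 = 71.4%.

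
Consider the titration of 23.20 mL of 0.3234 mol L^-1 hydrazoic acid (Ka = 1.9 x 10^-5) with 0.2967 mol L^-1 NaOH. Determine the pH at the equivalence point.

n(HN3) = 0.3234 x 0.02320 = 0.007503 mol; V(NaOH) at equivalence = 0.007503/0.2967 = 0.02529 L.
At equivalence all the acid is converted to N3-; total volume = 0.02320 + 0.02529 = 0.04849 L, so [N3-] = 0.007503/0.04849 = 0.1547 M.
Kb = Kw/Ka = 1.0e-14 / 1.9 x 10^-5 = 5.26e-10.
[OH^-] = sqrt(Kb x [N3-]) = sqrt(5.26e-10 x 0.1547) = 9.02e-6 M.
pOH = 5.04, so pH = 14.00 - 5.04 = 8.96.

8.96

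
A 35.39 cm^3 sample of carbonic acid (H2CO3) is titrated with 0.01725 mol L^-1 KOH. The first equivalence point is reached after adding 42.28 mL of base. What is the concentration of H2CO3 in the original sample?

n(KOH) = 0.01725 x 0.04228 = 0.0007293 mol.
At the first equivalence point, 1 mol OH^- react per mol H2CO3, so n(H2CO3) = 0.0007293 / 1 = 0.0007293 mol.
[H2CO3] = 0.0007293 / 0.03539 L = 0.0206 M.

0.0206 M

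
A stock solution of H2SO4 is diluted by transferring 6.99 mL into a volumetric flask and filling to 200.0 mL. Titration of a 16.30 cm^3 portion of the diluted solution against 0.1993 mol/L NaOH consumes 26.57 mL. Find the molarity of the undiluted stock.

n(NaOH) = 0.1993 x 0.02657 = 0.005295 mol.
n(H2SO4) in the aliquot = 0.005295 x 1/2 = 0.002648 mol.
[diluted H2SO4] = 0.002648 / 0.01630 = 0.1624 M.
Dilution factor = 200.0/6.990 = 28.61, so [stock] = 0.1624 x 28.61 = 4.65 M.

4.65 M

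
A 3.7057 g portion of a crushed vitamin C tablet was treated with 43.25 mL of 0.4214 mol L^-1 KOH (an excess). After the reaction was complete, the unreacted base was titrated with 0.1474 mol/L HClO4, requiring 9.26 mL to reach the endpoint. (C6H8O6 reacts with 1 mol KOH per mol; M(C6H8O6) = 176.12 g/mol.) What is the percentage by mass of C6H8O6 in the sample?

80.1%

Total n(KOH) added = 0.4214 x 0.04325 = 0.01823 mol.
n(HClO4) used = 0.1474 x 0.009260 = 0.001365 mol, which equals the excess n(KOH).
So n(KOH) consumed by the sample = 0.01823 - 0.001365 = 0.01686 mol.
n(C6H8O6) = 0.01686 / 1 = 0.01686 mol.
mass C6H8O6 = 0.01686 x 176.12 = 2.969 g, so %C6H8O6 = 2.969/3.7057 x 100 = 80.1%.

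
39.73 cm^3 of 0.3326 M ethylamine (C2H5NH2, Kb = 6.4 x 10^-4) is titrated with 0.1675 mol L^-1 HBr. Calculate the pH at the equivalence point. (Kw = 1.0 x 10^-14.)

n(C2H5NH2) = 0.3326 x 0.03973 = 0.01321 mol; V(HBr) at equivalence = 0.01321/0.1675 = 0.07889 L.
At equivalence the base is fully converted to C2H5NH3+; total volume = 0.1186 L, so [C2H5NH3+] = 0.01321/0.1186 = 0.1114 M.
Ka(C2H5NH3+) = Kw/Kb = 1.0e-14 / 6.4 x 10^-4 = 1.56e-11.
[H^+] = sqrt(Ka x [C2H5NH3+]) = sqrt(1.56e-11 x 0.1114) = 1.32e-6 M.
pH = -log(1.32e-6) = 5.88.

5.88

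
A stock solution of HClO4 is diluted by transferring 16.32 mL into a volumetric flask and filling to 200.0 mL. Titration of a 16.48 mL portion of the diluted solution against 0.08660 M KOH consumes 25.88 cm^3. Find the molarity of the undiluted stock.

n(KOH) = 0.08660 x 0.02588 = 0.002241 mol.
n(HClO4) in the aliquot = 0.002241 mol.
[diluted HClO4] = 0.002241 / 0.01648 = 0.1360 M.
Dilution factor = 200.0/16.32 = 12.25, so [stock] = 0.1360 x 12.25 = 1.67 M.

1.67 M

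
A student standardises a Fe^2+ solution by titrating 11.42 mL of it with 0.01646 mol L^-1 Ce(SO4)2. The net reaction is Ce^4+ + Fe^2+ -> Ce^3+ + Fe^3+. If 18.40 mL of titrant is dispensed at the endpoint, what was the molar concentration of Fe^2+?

n(Ce(SO4)2) = 0.01646 x 0.01840 = 0.0003029 mol.
From the balanced equation, 1 mol Ce(SO4)2 reacts with 1 mol Fe^2+, so n(Fe^2+) = 0.0003029 x 1/1 = 0.0003029 mol.
[Fe^2+] = 0.0003029 / 0.01142 L = 0.0265 M.

0.0265 M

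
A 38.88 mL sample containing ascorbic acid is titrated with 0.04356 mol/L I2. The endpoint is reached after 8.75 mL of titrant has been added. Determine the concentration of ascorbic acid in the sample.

0.00980 M

n(I2) = 0.04356 x 0.008750 = 0.0003811 mol.
From the balanced equation, 1 mol I2 reacts with 1 mol ascorbic acid, so n(ascorbic acid) = 0.0003811 x 1/1 = 0.0003811 mol.
[ascorbic acid] = 0.0003811 / 0.03888 L = 0.00980 M.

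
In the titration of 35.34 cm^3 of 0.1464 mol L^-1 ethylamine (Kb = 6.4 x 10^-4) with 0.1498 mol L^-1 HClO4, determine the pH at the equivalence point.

5.97

n(C2H5NH2) = 0.1464 x 0.03534 = 0.005174 mol; V(HClO4) at equivalence = 0.005174/0.1498 = 0.03454 L.
At equivalence the base is fully converted to C2H5NH3+; total volume = 0.06988 L, so [C2H5NH3+] = 0.005174/0.06988 = 0.07404 M.
Ka(C2H5NH3+) = Kw/Kb = 1.0e-14 / 6.4 x 10^-4 = 1.56e-11.
[H^+] = sqrt(Ka x [C2H5NH3+]) = sqrt(1.56e-11 x 0.07404) = 1.08e-6 M.
pH = -log(1.08e-6) = 5.97.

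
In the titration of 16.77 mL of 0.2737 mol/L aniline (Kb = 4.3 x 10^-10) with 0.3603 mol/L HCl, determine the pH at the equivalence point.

n(C6H5NH2) = 0.2737 x 0.01677 = 0.004590 mol; V(HCl) at equivalence = 0.004590/0.3603 = 0.01274 L.
At equivalence the base is fully converted to C6H5NH3+; total volume = 0.02951 L, so [C6H5NH3+] = 0.004590/0.02951 = 0.1555 M.
Ka(C6H5NH3+) = Kw/Kb = 1.0e-14 / 4.3 x 10^-10 = 2.33e-5.
[H^+] = sqrt(Ka x [C6H5NH3+]) = sqrt(2.33e-5 x 0.1555) = 0.00190 M.
pH = -log(0.00190) = 2.72.

2.72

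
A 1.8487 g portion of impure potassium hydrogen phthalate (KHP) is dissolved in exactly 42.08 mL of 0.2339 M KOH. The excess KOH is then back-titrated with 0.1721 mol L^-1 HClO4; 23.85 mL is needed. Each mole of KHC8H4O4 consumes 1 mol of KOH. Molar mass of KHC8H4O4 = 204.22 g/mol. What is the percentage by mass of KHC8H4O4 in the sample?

Total n(KOH) added = 0.2339 x 0.04208 = 0.009843 mol.
n(HClO4) used = 0.1721 x 0.02385 = 0.004105 mol, which equals the excess n(KOH).
So n(KOH) consumed by the sample = 0.009843 - 0.004105 = 0.005738 mol.
n(KHC8H4O4) = 0.005738 / 1 = 0.005738 mol.
mass KHC8H4O4 = 0.005738 x 204.22 = 1.172 g, so %KHC8H4O4 = 1.172/1.8487 x 100 = 63.4%.

63.4%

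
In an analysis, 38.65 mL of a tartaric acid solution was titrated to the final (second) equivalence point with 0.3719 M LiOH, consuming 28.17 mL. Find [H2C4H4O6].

0.136 M

n(LiOH) = 0.3719 x 0.02817 = 0.01048 mol.
At the final (second) equivalence point, 2 mol OH^- react per mol H2C4H4O6, so n(H2C4H4O6) = 0.01048 / 2 = 0.005238 mol.
[H2C4H4O6] = 0.005238 / 0.03865 L = 0.136 M.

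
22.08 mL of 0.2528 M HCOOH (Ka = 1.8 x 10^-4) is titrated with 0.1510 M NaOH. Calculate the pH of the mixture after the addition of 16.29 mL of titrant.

Initial n(HCOOH) = 0.2528 x 0.02208 = 0.005582 mol.
n(NaOH) added = 0.1510 x 0.01629 = 0.002460 mol, converting that many moles of HCOOH to HCOO-.
Remaining n(HCOOH) = 0.003122 mol; n(HCOO-) = 0.002460 mol.
By Henderson-Hasselbalch, pH = pKa + log([A^-]/[HA]) = 3.74 + log(0.002460/0.003122) = 3.74 + (-0.10) = 3.64.

3.64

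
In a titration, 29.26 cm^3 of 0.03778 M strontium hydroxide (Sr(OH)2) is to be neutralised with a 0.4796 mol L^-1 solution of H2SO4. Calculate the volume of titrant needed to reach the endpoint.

n(Sr(OH)2) = 0.03778 mol/L x 0.02926 L = 0.001105 mol.
At equivalence n(H2SO4) = n(Sr(OH)2) = 0.001105 mol.
V(H2SO4) = 0.001105 / 0.4796 = 0.002305 L = 2.30 mL.

2.30 mL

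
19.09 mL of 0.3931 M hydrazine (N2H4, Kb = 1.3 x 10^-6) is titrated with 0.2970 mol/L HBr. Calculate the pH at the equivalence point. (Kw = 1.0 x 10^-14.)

4.44

n(N2H4) = 0.3931 x 0.01909 = 0.007504 mol; V(HBr) at equivalence = 0.007504/0.2970 = 0.02527 L.
At equivalence the base is fully converted to N2H5+; total volume = 0.04436 L, so [N2H5+] = 0.007504/0.04436 = 0.1692 M.
Ka(N2H5+) = Kw/Kb = 1.0e-14 / 1.3 x 10^-6 = 7.69e-9.
[H^+] = sqrt(Ka x [N2H5+]) = sqrt(7.69e-9 x 0.1692) = 3.61e-5 M.
pH = -log(3.61e-5) = 4.44.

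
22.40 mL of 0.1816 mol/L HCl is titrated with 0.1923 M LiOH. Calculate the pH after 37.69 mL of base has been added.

12.72

n(acid) = 0.1816 x 0.02240 = 0.004068 mol; n(LiOH) added = 0.1923 x 0.03769 = 0.007248 mol.
Base is in excess by 0.007248 - 0.004068 = 0.003180 mol in a total volume of 0.06009 L.
[OH^-] = 0.003180/0.06009 = 0.05292 M, so pOH = 1.28 and pH = 14.00 - 1.28 = 12.72.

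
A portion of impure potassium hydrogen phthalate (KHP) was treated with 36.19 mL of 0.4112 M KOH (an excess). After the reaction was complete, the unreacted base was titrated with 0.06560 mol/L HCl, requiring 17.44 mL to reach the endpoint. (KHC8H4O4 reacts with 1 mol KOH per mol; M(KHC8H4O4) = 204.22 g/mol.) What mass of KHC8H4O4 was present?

2.81 g

Total n(KOH) added = 0.4112 x 0.03619 = 0.01488 mol.
n(HCl) used = 0.06560 x 0.01744 = 0.001144 mol, which equals the excess n(KOH).
So n(KOH) consumed by the sample = 0.01488 - 0.001144 = 0.01374 mol.
n(KHC8H4O4) = 0.01374 / 1 = 0.01374 mol.
mass = 0.01374 mol x 204.22 g/mol = 2.81 g.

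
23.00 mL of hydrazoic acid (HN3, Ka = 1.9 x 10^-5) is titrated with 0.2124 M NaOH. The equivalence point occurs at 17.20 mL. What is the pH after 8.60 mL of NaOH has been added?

8.60 mL is exactly half the equivalence volume (17.20/2), i.e. the half-equivalence point.
There, n(HA) = n(A^-), so pH = pKa = -log(1.9 x 10^-5) = 4.72.

4.72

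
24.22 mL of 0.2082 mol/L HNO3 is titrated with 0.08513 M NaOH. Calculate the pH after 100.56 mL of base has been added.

12.45

n(acid) = 0.2082 x 0.02422 = 0.005043 mol; n(NaOH) added = 0.08513 x 0.1006 = 0.008561 mol.
Base is in excess by 0.008561 - 0.005043 = 0.003518 mol in a total volume of 0.1248 L.
[OH^-] = 0.003518/0.1248 = 0.02819 M, so pOH = 1.55 and pH = 14.00 - 1.55 = 12.45.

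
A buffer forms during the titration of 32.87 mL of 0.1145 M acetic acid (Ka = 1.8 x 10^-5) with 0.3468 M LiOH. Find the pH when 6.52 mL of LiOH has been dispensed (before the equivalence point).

Initial n(CH3COOH) = 0.1145 x 0.03287 = 0.003764 mol.
n(LiOH) added = 0.3468 x 0.006520 = 0.002261 mol, converting that many moles of CH3COOH to CH3COO-.
Remaining n(CH3COOH) = 0.001502 mol; n(CH3COO-) = 0.002261 mol.
By Henderson-Hasselbalch, pH = pKa + log([A^-]/[HA]) = 4.74 + log(0.002261/0.001502) = 4.74 + (+0.18) = 4.92.

4.92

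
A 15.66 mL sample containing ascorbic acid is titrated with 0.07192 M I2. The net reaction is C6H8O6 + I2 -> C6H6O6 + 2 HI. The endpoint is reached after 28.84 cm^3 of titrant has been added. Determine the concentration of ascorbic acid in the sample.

n(I2) = 0.07192 x 0.02884 = 0.002074 mol.
From the balanced equation, 1 mol I2 reacts with 1 mol ascorbic acid, so n(ascorbic acid) = 0.002074 x 1/1 = 0.002074 mol.
[ascorbic acid] = 0.002074 / 0.01566 L = 0.132 M.

0.132 M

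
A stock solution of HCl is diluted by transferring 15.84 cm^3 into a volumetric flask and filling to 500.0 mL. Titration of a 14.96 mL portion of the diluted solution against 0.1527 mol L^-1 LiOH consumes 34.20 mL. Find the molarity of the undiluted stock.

n(LiOH) = 0.1527 x 0.03420 = 0.005222 mol.
n(HCl) in the aliquot = 0.005222 mol.
[diluted HCl] = 0.005222 / 0.01496 = 0.3491 M.
Dilution factor = 500.0/15.84 = 31.57, so [stock] = 0.3491 x 31.57 = 11.0 M.

11.0 M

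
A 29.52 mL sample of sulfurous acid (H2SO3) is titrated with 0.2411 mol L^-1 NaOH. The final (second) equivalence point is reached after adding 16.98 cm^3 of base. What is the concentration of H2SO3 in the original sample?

n(NaOH) = 0.2411 x 0.01698 = 0.004094 mol.
At the final (second) equivalence point, 2 mol OH^- react per mol H2SO3, so n(H2SO3) = 0.004094 / 2 = 0.002047 mol.
[H2SO3] = 0.002047 / 0.02952 L = 0.0693 M.

0.0693 M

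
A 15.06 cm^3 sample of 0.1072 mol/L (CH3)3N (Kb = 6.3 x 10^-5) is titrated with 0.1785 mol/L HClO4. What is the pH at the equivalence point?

5.49

n((CH3)3N) = 0.1072 x 0.01506 = 0.001614 mol; V(HClO4) at equivalence = 0.001614/0.1785 = 0.009044 L.
At equivalence the base is fully converted to (CH3)3NH+; total volume = 0.02410 L, so [(CH3)3NH+] = 0.001614/0.02410 = 0.06698 M.
Ka((CH3)3NH+) = Kw/Kb = 1.0e-14 / 6.3 x 10^-5 = 1.59e-10.
[H^+] = sqrt(Ka x [(CH3)3NH+]) = sqrt(1.59e-10 x 0.06698) = 3.26e-6 M.
pH = -log(3.26e-6) = 5.49.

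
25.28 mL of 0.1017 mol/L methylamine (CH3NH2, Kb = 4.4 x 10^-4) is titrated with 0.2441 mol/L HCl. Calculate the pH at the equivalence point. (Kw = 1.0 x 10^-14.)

n(CH3NH2) = 0.1017 x 0.02528 = 0.002571 mol; V(HCl) at equivalence = 0.002571/0.2441 = 0.01053 L.
At equivalence the base is fully converted to CH3NH3+; total volume = 0.03581 L, so [CH3NH3+] = 0.002571/0.03581 = 0.07179 M.
Ka(CH3NH3+) = Kw/Kb = 1.0e-14 / 4.4 x 10^-4 = 2.27e-11.
[H^+] = sqrt(Ka x [CH3NH3+]) = sqrt(2.27e-11 x 0.07179) = 1.28e-6 M.
pH = -log(1.28e-6) = 5.89.

5.89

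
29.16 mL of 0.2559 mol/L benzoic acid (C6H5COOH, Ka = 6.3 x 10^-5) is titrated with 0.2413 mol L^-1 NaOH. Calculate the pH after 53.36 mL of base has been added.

n(acid) = 0.2559 x 0.02916 = 0.007462 mol; n(NaOH) added = 0.2413 x 0.05336 = 0.01288 mol.
Base is in excess by 0.01288 - 0.007462 = 0.005414 mol in a total volume of 0.08252 L.
[OH^-] = 0.005414/0.08252 = 0.06560 M, so pOH = 1.18 and pH = 14.00 - 1.18 = 12.82.

12.82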